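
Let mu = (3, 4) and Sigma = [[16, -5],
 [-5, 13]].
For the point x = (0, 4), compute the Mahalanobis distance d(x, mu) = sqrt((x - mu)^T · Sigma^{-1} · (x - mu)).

Step 1 — centre the observation: (x - mu) = (-3, 0).

Step 2 — invert Sigma. det(Sigma) = 16·13 - (-5)² = 183.
  Sigma^{-1} = (1/det) · [[d, -b], [-b, a]] = [[0.071, 0.0273],
 [0.0273, 0.0874]].

Step 3 — form the quadratic (x - mu)^T · Sigma^{-1} · (x - mu):
  Sigma^{-1} · (x - mu) = (-0.2131, -0.082).
  (x - mu)^T · [Sigma^{-1} · (x - mu)] = (-3)·(-0.2131) + (0)·(-0.082) = 0.6393.

Step 4 — take square root: d = √(0.6393) ≈ 0.7996.

d(x, mu) = √(0.6393) ≈ 0.7996


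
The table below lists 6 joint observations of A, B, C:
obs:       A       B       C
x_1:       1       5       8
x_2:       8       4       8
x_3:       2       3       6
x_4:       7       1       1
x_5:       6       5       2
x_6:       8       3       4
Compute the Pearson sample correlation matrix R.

Step 1 — column means:
  mean(A) = (1 + 8 + 2 + 7 + 6 + 8) / 6 = 32/6 = 5.3333
  mean(B) = (5 + 4 + 3 + 1 + 5 + 3) / 6 = 21/6 = 3.5
  mean(C) = (8 + 8 + 6 + 1 + 2 + 4) / 6 = 29/6 = 4.8333

Step 2 — sample variances and covariances s[i,j] = (1/(n-1)) · Σ_k (x_{k,i} - mean_i) · (x_{k,j} - mean_j), with n-1 = 5:
  s[A,A] = ((-4.3333)·(-4.3333) + (2.6667)·(2.6667) + (-3.3333)·(-3.3333) + (1.6667)·(1.6667) + (0.6667)·(0.6667) + (2.6667)·(2.6667)) / 5 = 47.3333/5 = 9.4667
  s[A,B] = ((-4.3333)·(1.5) + (2.6667)·(0.5) + (-3.3333)·(-0.5) + (1.6667)·(-2.5) + (0.6667)·(1.5) + (2.6667)·(-0.5)) / 5 = -8/5 = -1.6
  s[A,C] = ((-4.3333)·(3.1667) + (2.6667)·(3.1667) + (-3.3333)·(1.1667) + (1.6667)·(-3.8333) + (0.6667)·(-2.8333) + (2.6667)·(-0.8333)) / 5 = -19.6667/5 = -3.9333
  s[B,B] = ((1.5)·(1.5) + (0.5)·(0.5) + (-0.5)·(-0.5) + (-2.5)·(-2.5) + (1.5)·(1.5) + (-0.5)·(-0.5)) / 5 = 11.5/5 = 2.3
  s[B,C] = ((1.5)·(3.1667) + (0.5)·(3.1667) + (-0.5)·(1.1667) + (-2.5)·(-3.8333) + (1.5)·(-2.8333) + (-0.5)·(-0.8333)) / 5 = 11.5/5 = 2.3
  s[C,C] = ((3.1667)·(3.1667) + (3.1667)·(3.1667) + (1.1667)·(1.1667) + (-3.8333)·(-3.8333) + (-2.8333)·(-2.8333) + (-0.8333)·(-0.8333)) / 5 = 44.8333/5 = 8.9667
  Sample standard deviations s_i = √(s[i,i]):
  s(A) = √(9.4667) = 3.0768
  s(B) = √(2.3) = 1.5166
  s(C) = √(8.9667) = 2.9944

Step 3 — r_{ij} = s_{ij} / (s_i · s_j):
  r[A,A] = 1 (diagonal).
  r[A,B] = -1.6 / (3.0768 · 1.5166) = -1.6 / 4.6662 = -0.3429
  r[A,C] = -3.9333 / (3.0768 · 2.9944) = -3.9333 / 9.2133 = -0.4269
  r[B,B] = 1 (diagonal).
  r[B,C] = 2.3 / (1.5166 · 2.9944) = 2.3 / 4.5413 = 0.5065
  r[C,C] = 1 (diagonal).

R is symmetric with unit diagonal. Assembling:

R = [[1, -0.3429, -0.4269],
 [-0.3429, 1, 0.5065],
 [-0.4269, 0.5065, 1]]


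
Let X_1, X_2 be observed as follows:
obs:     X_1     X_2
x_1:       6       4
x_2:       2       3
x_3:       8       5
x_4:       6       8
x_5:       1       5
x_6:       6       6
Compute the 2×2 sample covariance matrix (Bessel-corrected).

Step 1 — column means:
  mean(X_1) = (6 + 2 + 8 + 6 + 1 + 6) / 6 = 29/6 = 4.8333
  mean(X_2) = (4 + 3 + 5 + 8 + 5 + 6) / 6 = 31/6 = 5.1667

Step 2 — sample covariance S[i,j] = (1/(n-1)) · Σ_k (x_{k,i} - mean_i) · (x_{k,j} - mean_j), with n-1 = 5.
  S[X_1,X_1] = ((1.1667)·(1.1667) + (-2.8333)·(-2.8333) + (3.1667)·(3.1667) + (1.1667)·(1.1667) + (-3.8333)·(-3.8333) + (1.1667)·(1.1667)) / 5 = 36.8333/5 = 7.3667
  S[X_1,X_2] = ((1.1667)·(-1.1667) + (-2.8333)·(-2.1667) + (3.1667)·(-0.1667) + (1.1667)·(2.8333) + (-3.8333)·(-0.1667) + (1.1667)·(0.8333)) / 5 = 9.1667/5 = 1.8333
  S[X_2,X_2] = ((-1.1667)·(-1.1667) + (-2.1667)·(-2.1667) + (-0.1667)·(-0.1667) + (2.8333)·(2.8333) + (-0.1667)·(-0.1667) + (0.8333)·(0.8333)) / 5 = 14.8333/5 = 2.9667

S is symmetric (S[j,i] = S[i,j]). Assembling:

S = [[7.3667, 1.8333],
 [1.8333, 2.9667]]


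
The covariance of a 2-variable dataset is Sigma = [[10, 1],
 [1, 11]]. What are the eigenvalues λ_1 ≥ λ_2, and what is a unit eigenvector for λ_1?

Step 1 — characteristic polynomial of 2×2 Sigma:
  det(Sigma - λI) = λ² - trace · λ + det = 0.
  trace = 10 + 11 = 21, det = 10·11 - (1)² = 109.
Step 2 — discriminant:
  Δ = trace² - 4·det = 441 - 436 = 5.
Step 3 — eigenvalues:
  λ = (trace ± √Δ)/2 = (21 ± 2.2361)/2,
  λ_1 = 11.618,  λ_2 = 9.382.

Step 4 — unit eigenvector for λ_1: solve (Sigma - λ_1 I)v = 0. First row:
  (10 - 11.618)·v_x + (1)·v_y = 0, i.e. (-1.618)·v_x + (1)·v_y = 0,
  so v ∝ (b, λ_1 - a) = (1, 1.618) = u.
  ||u|| = √((1)² + (1.618)²) = √(3.618) ≈ 1.9021,
  v_1 = u/||u|| ≈ (0.5257, 0.8507) (||v_1|| = 1).

λ_1 = 11.618,  λ_2 = 9.382;  v_1 ≈ (0.5257, 0.8507)


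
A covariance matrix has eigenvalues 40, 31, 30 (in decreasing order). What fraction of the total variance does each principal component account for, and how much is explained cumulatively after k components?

Step 1 — total variance = trace(Sigma) = Σ λ_i = 40 + 31 + 30 = 101.

Step 2 — fraction explained by component i = λ_i / Σ λ:
  PC1: 40/101 = 0.396
  PC2: 31/101 = 0.3069
  PC3: 30/101 = 0.297

Step 3 — cumulative fraction after k components = (λ_1 + ... + λ_k) / Σ λ:
  k = 1: 40/101 = 0.396
  k = 2: (40 + 31)/101 = 71/101 = 0.703
  k = 3: (40 + 31 + 30)/101 = 101/101 = 1

Summary (fraction, with percent):

explained: PC1 0.396 (39.6%), PC2 0.3069 (30.69%), PC3 0.297 (29.7%);  cumulative: 0.396, 0.703, 1


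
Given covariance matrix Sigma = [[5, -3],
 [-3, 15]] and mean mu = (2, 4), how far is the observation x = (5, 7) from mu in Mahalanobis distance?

Step 1 — centre the observation: (x - mu) = (3, 3).

Step 2 — invert Sigma. det(Sigma) = 5·15 - (-3)² = 66.
  Sigma^{-1} = (1/det) · [[d, -b], [-b, a]] = [[0.2273, 0.0455],
 [0.0455, 0.0758]].

Step 3 — form the quadratic (x - mu)^T · Sigma^{-1} · (x - mu):
  Sigma^{-1} · (x - mu) = (0.8182, 0.3636).
  (x - mu)^T · [Sigma^{-1} · (x - mu)] = (3)·(0.8182) + (3)·(0.3636) = 3.5455.

Step 4 — take square root: d = √(3.5455) ≈ 1.8829.

d(x, mu) = √(3.5455) ≈ 1.8829


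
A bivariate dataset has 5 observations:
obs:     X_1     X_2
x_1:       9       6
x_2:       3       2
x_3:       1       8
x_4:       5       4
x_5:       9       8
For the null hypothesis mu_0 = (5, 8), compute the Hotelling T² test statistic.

Step 1 — sample mean vector:
  mean(X_1) = (9 + 3 + 1 + 5 + 9) / 5 = 27/5 = 5.4
  mean(X_2) = (6 + 2 + 8 + 4 + 8) / 5 = 28/5 = 5.6
  x̄ = (5.4, 5.6),  deviation x̄ - mu_0 = (5.4, 5.6) - (5, 8) = (0.4, -2.4).

Step 2 — sample covariance matrix, S[i,j] = (1/(n-1)) · Σ_k (x_{k,i} - mean_i) · (x_{k,j} - mean_j), divisor n-1 = 4:
  S[X_1,X_1] = ((3.6)·(3.6) + (-2.4)·(-2.4) + (-4.4)·(-4.4) + (-0.4)·(-0.4) + (3.6)·(3.6)) / 4 = 51.2/4 = 12.8
  S[X_1,X_2] = ((3.6)·(0.4) + (-2.4)·(-3.6) + (-4.4)·(2.4) + (-0.4)·(-1.6) + (3.6)·(2.4)) / 4 = 8.8/4 = 2.2
  S[X_2,X_2] = ((0.4)·(0.4) + (-3.6)·(-3.6) + (2.4)·(2.4) + (-1.6)·(-1.6) + (2.4)·(2.4)) / 4 = 27.2/4 = 6.8
  S = [[12.8, 2.2],
 [2.2, 6.8]].

Step 3 — invert S. det(S) = 12.8·6.8 - (2.2)² = 82.2.
  S^{-1} = (1/det) · [[d, -b], [-b, a]] = [[0.0827, -0.0268],
 [-0.0268, 0.1557]].

Step 4 — quadratic form (x̄ - mu_0)^T · S^{-1} · (x̄ - mu_0):
  S^{-1} · (x̄ - mu_0) = (0.0973, -0.3844),
  (x̄ - mu_0)^T · [...] = (0.4)·(0.0973) + (-2.4)·(-0.3844) = 0.9616.

Step 5 — scale by n: T² = 5 · 0.9616 = 4.8078.

T² ≈ 4.8078


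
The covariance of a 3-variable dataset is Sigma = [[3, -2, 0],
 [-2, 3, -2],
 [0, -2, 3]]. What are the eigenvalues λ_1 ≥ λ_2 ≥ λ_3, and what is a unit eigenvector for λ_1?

Step 1 — characteristic polynomial p(λ) = det(λI - Sigma) = λ³ - tr·λ² + c_1·λ - det, where tr = trace, c_1 = sum of the principal 2×2 minors, det = det(Sigma):
  tr = 3 + 3 + 3 = 9,
  c_1 = (3·3 - (-2)²) + (3·3 - (0)²) + (3·3 - (-2)²) = 5 + 9 + 5 = 19,
  det = 3·(3·3 - (-2)²) - (-2)·((-2)·3 - (-2)·(0)) + (0)·((-2)·(-2) - 3·(0)) = 3·(5) - (-2)·(-6) + (0)·(4) = 3.
  So p(λ) = λ³ - 9λ² + 19λ - 3.
Step 2 — look for an integer root (rational root theorem: any rational root is an integer divisor of 3). Testing λ = 3:
  p(3) = 27 - 81 + 57 - 3 = 0  ✓
  Dividing out (λ - 3): p(λ) = (λ - 3)(λ² - 6λ + 1).
Step 3 — remaining eigenvalues from the quadratic λ² - 6λ + 1 = 0:
  Δ = 6² - 4·1 = 36 - 4 = 32,  λ = (6 ± √32)/2 = (6 ± 5.6569)/2 ≈ 5.8284 or 0.1716.
  Sorted: λ_1 = 5.8284,  λ_2 = 3,  λ_3 = 0.1716  (check: sum = 9 = tr ✓).

Step 4 — unit eigenvector for λ_1 ≈ 5.8284: v spans the null space of (Sigma - λ_1 I), whose rows are
  r_1 = (-2.8284, -2, 0),  r_2 = (-2, -2.8284, -2),  r_3 = (0, -2, -2.8284).
  v is orthogonal to every row, so take v ∝ r_1 × r_2 = ((-2)·(-2) - (0)·(-2.8284), (0)·(-2) - (-2.8284)·(-2), (-2.8284)·(-2.8284) - (-2)·(-2)) ≈ (4, -5.6569, 4).
  Let u = (4, -5.6569, 4).
  ||u|| = √((4)² + (-5.6569)² + (4)²) = √(64) ≈ 8,  v_1 = u/||u|| ≈ (0.5, -0.7071, 0.5) (||v_1|| = 1).

λ_1 = 5.8284,  λ_2 = 3,  λ_3 = 0.1716;  v_1 ≈ (0.5, -0.7071, 0.5)


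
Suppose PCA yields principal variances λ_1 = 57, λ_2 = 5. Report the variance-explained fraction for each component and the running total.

Step 1 — total variance = trace(Sigma) = Σ λ_i = 57 + 5 = 62.

Step 2 — fraction explained by component i = λ_i / Σ λ:
  PC1: 57/62 = 0.9194
  PC2: 5/62 = 0.0806

Step 3 — cumulative fraction after k components = (λ_1 + ... + λ_k) / Σ λ:
  k = 1: 57/62 = 0.9194
  k = 2: (57 + 5)/62 = 62/62 = 1

Summary (fraction, with percent):

explained: PC1 0.9194 (91.94%), PC2 0.0806 (8.06%);  cumulative: 0.9194, 1


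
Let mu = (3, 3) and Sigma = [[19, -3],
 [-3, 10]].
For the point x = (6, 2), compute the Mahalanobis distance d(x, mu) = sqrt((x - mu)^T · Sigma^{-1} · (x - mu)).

Step 1 — centre the observation: (x - mu) = (3, -1).

Step 2 — invert Sigma. det(Sigma) = 19·10 - (-3)² = 181.
  Sigma^{-1} = (1/det) · [[d, -b], [-b, a]] = [[0.0552, 0.0166],
 [0.0166, 0.105]].

Step 3 — form the quadratic (x - mu)^T · Sigma^{-1} · (x - mu):
  Sigma^{-1} · (x - mu) = (0.1492, -0.0552).
  (x - mu)^T · [Sigma^{-1} · (x - mu)] = (3)·(0.1492) + (-1)·(-0.0552) = 0.5028.

Step 4 — take square root: d = √(0.5028) ≈ 0.7091.

d(x, mu) = √(0.5028) ≈ 0.7091


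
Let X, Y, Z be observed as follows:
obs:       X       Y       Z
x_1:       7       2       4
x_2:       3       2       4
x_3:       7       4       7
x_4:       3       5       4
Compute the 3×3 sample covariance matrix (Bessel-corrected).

Step 1 — column means:
  mean(X) = (7 + 3 + 7 + 3) / 4 = 20/4 = 5
  mean(Y) = (2 + 2 + 4 + 5) / 4 = 13/4 = 3.25
  mean(Z) = (4 + 4 + 7 + 4) / 4 = 19/4 = 4.75

Step 2 — sample covariance S[i,j] = (1/(n-1)) · Σ_k (x_{k,i} - mean_i) · (x_{k,j} - mean_j), with n-1 = 3.
  S[X,X] = ((2)·(2) + (-2)·(-2) + (2)·(2) + (-2)·(-2)) / 3 = 16/3 = 5.3333
  S[X,Y] = ((2)·(-1.25) + (-2)·(-1.25) + (2)·(0.75) + (-2)·(1.75)) / 3 = -2/3 = -0.6667
  S[X,Z] = ((2)·(-0.75) + (-2)·(-0.75) + (2)·(2.25) + (-2)·(-0.75)) / 3 = 6/3 = 2
  S[Y,Y] = ((-1.25)·(-1.25) + (-1.25)·(-1.25) + (0.75)·(0.75) + (1.75)·(1.75)) / 3 = 6.75/3 = 2.25
  S[Y,Z] = ((-1.25)·(-0.75) + (-1.25)·(-0.75) + (0.75)·(2.25) + (1.75)·(-0.75)) / 3 = 2.25/3 = 0.75
  S[Z,Z] = ((-0.75)·(-0.75) + (-0.75)·(-0.75) + (2.25)·(2.25) + (-0.75)·(-0.75)) / 3 = 6.75/3 = 2.25

S is symmetric (S[j,i] = S[i,j]). Assembling:

S = [[5.3333, -0.6667, 2],
 [-0.6667, 2.25, 0.75],
 [2, 0.75, 2.25]]


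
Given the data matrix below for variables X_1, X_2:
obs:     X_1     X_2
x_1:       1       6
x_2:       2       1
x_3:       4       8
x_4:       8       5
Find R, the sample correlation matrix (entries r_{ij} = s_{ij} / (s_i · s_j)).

Step 1 — column means:
  mean(X_1) = (1 + 2 + 4 + 8) / 4 = 15/4 = 3.75
  mean(X_2) = (6 + 1 + 8 + 5) / 4 = 20/4 = 5

Step 2 — sample variances and covariances s[i,j] = (1/(n-1)) · Σ_k (x_{k,i} - mean_i) · (x_{k,j} - mean_j), with n-1 = 3:
  s[X_1,X_1] = ((-2.75)·(-2.75) + (-1.75)·(-1.75) + (0.25)·(0.25) + (4.25)·(4.25)) / 3 = 28.75/3 = 9.5833
  s[X_1,X_2] = ((-2.75)·(1) + (-1.75)·(-4) + (0.25)·(3) + (4.25)·(0)) / 3 = 5/3 = 1.6667
  s[X_2,X_2] = ((1)·(1) + (-4)·(-4) + (3)·(3) + (0)·(0)) / 3 = 26/3 = 8.6667
  Sample standard deviations s_i = √(s[i,i]):
  s(X_1) = √(9.5833) = 3.0957
  s(X_2) = √(8.6667) = 2.9439

Step 3 — r_{ij} = s_{ij} / (s_i · s_j):
  r[X_1,X_1] = 1 (diagonal).
  r[X_1,X_2] = 1.6667 / (3.0957 · 2.9439) = 1.6667 / 9.1135 = 0.1829
  r[X_2,X_2] = 1 (diagonal).

R is symmetric with unit diagonal. Assembling:

R = [[1, 0.1829],
 [0.1829, 1]]


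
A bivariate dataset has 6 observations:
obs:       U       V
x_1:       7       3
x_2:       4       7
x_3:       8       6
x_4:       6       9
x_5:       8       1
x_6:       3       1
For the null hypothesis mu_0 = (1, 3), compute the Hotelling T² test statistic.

Step 1 — sample mean vector:
  mean(U) = (7 + 4 + 8 + 6 + 8 + 3) / 6 = 36/6 = 6
  mean(V) = (3 + 7 + 6 + 9 + 1 + 1) / 6 = 27/6 = 4.5
  x̄ = (6, 4.5),  deviation x̄ - mu_0 = (6, 4.5) - (1, 3) = (5, 1.5).

Step 2 — sample covariance matrix, S[i,j] = (1/(n-1)) · Σ_k (x_{k,i} - mean_i) · (x_{k,j} - mean_j), divisor n-1 = 5:
  S[U,U] = ((1)·(1) + (-2)·(-2) + (2)·(2) + (0)·(0) + (2)·(2) + (-3)·(-3)) / 5 = 22/5 = 4.4
  S[U,V] = ((1)·(-1.5) + (-2)·(2.5) + (2)·(1.5) + (0)·(4.5) + (2)·(-3.5) + (-3)·(-3.5)) / 5 = 0/5 = 0
  S[V,V] = ((-1.5)·(-1.5) + (2.5)·(2.5) + (1.5)·(1.5) + (4.5)·(4.5) + (-3.5)·(-3.5) + (-3.5)·(-3.5)) / 5 = 55.5/5 = 11.1
  S = [[4.4, 0],
 [0, 11.1]].

Step 3 — invert S. det(S) = 4.4·11.1 - (0)² = 48.84.
  S^{-1} = (1/det) · [[d, -b], [-b, a]] = [[0.2273, 0],
 [0, 0.0901]].

Step 4 — quadratic form (x̄ - mu_0)^T · S^{-1} · (x̄ - mu_0):
  S^{-1} · (x̄ - mu_0) = (1.1364, 0.1351),
  (x̄ - mu_0)^T · [...] = (5)·(1.1364) + (1.5)·(0.1351) = 5.8845.

Step 5 — scale by n: T² = 6 · 5.8845 = 35.3071.

T² ≈ 35.3071


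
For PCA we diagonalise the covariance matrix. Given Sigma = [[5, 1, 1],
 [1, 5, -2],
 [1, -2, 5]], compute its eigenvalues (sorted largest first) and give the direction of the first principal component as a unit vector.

Step 1 — characteristic polynomial p(λ) = det(λI - Sigma) = λ³ - tr·λ² + c_1·λ - det, where tr = trace, c_1 = sum of the principal 2×2 minors, det = det(Sigma):
  tr = 5 + 5 + 5 = 15,
  c_1 = (5·5 - (1)²) + (5·5 - (1)²) + (5·5 - (-2)²) = 24 + 24 + 21 = 69,
  det = 5·(5·5 - (-2)²) - (1)·((1)·5 - (-2)·(1)) + (1)·((1)·(-2) - 5·(1)) = 5·(21) - (1)·(7) + (1)·(-7) = 91.
  So p(λ) = λ³ - 15λ² + 69λ - 91.
Step 2 — look for an integer root (rational root theorem: any rational root is an integer divisor of 91). Testing λ = 7:
  p(7) = 343 - 735 + 483 - 91 = 0  ✓
  Dividing out (λ - 7): p(λ) = (λ - 7)(λ² - 8λ + 13).
Step 3 — remaining eigenvalues from the quadratic λ² - 8λ + 13 = 0:
  Δ = 8² - 4·13 = 64 - 52 = 12,  λ = (8 ± √12)/2 = (8 ± 3.4641)/2 ≈ 5.7321 or 2.2679.
  Sorted: λ_1 = 7,  λ_2 = 5.7321,  λ_3 = 2.2679  (check: sum = 15 = tr ✓).

Step 4 — unit eigenvector for λ_1 = 7: v spans the null space of (Sigma - λ_1 I), whose rows are
  r_1 = (-2, 1, 1),  r_2 = (1, -2, -2),  r_3 = (1, -2, -2).
  v is orthogonal to every row, so take v ∝ r_1 × r_2 = ((1)·(-2) - (1)·(-2), (1)·(1) - (-2)·(-2), (-2)·(-2) - (1)·(1)) = (0, -3, 3).
  Rescale (divide by 3; multiply by -1 so the first nonzero entry is positive): u = (0, 1, -1).
  ||u|| = √((0)² + (1)² + (-1)²) = √(2) ≈ 1.4142,  v_1 = u/||u|| ≈ (0, 0.7071, -0.7071) (||v_1|| = 1).

λ_1 = 7,  λ_2 = 5.7321,  λ_3 = 2.2679;  v_1 ≈ (0, 0.7071, -0.7071)


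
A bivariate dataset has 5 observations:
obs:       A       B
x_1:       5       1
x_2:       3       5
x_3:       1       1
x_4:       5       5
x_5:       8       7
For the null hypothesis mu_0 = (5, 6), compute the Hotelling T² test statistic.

Step 1 — sample mean vector:
  mean(A) = (5 + 3 + 1 + 5 + 8) / 5 = 22/5 = 4.4
  mean(B) = (1 + 5 + 1 + 5 + 7) / 5 = 19/5 = 3.8
  x̄ = (4.4, 3.8),  deviation x̄ - mu_0 = (4.4, 3.8) - (5, 6) = (-0.6, -2.2).

Step 2 — sample covariance matrix, S[i,j] = (1/(n-1)) · Σ_k (x_{k,i} - mean_i) · (x_{k,j} - mean_j), divisor n-1 = 4:
  S[A,A] = ((0.6)·(0.6) + (-1.4)·(-1.4) + (-3.4)·(-3.4) + (0.6)·(0.6) + (3.6)·(3.6)) / 4 = 27.2/4 = 6.8
  S[A,B] = ((0.6)·(-2.8) + (-1.4)·(1.2) + (-3.4)·(-2.8) + (0.6)·(1.2) + (3.6)·(3.2)) / 4 = 18.4/4 = 4.6
  S[B,B] = ((-2.8)·(-2.8) + (1.2)·(1.2) + (-2.8)·(-2.8) + (1.2)·(1.2) + (3.2)·(3.2)) / 4 = 28.8/4 = 7.2
  S = [[6.8, 4.6],
 [4.6, 7.2]].

Step 3 — invert S. det(S) = 6.8·7.2 - (4.6)² = 27.8.
  S^{-1} = (1/det) · [[d, -b], [-b, a]] = [[0.259, -0.1655],
 [-0.1655, 0.2446]].

Step 4 — quadratic form (x̄ - mu_0)^T · S^{-1} · (x̄ - mu_0):
  S^{-1} · (x̄ - mu_0) = (0.2086, -0.4388),
  (x̄ - mu_0)^T · [...] = (-0.6)·(0.2086) + (-2.2)·(-0.4388) = 0.8403.

Step 5 — scale by n: T² = 5 · 0.8403 = 4.2014.

T² ≈ 4.2014


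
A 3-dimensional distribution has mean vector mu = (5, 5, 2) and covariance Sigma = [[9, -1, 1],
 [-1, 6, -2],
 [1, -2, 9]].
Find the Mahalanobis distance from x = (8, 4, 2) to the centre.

Step 1 — centre the observation: (x - mu) = (3, -1, 0).

Step 2 — invert Sigma (cofactor / det for 3×3, or solve directly):
  Sigma^{-1} = [[0.1139, 0.0159, -0.0091],
 [0.0159, 0.1822, 0.0387],
 [-0.0091, 0.0387, 0.1207]].

Step 3 — form the quadratic (x - mu)^T · Sigma^{-1} · (x - mu):
  Sigma^{-1} · (x - mu) = (0.3257, -0.1344, -0.0661).
  (x - mu)^T · [Sigma^{-1} · (x - mu)] = (3)·(0.3257) + (-1)·(-0.1344) + (0)·(-0.0661) = 1.1116.

Step 4 — take square root: d = √(1.1116) ≈ 1.0543.

d(x, mu) = √(1.1116) ≈ 1.0543


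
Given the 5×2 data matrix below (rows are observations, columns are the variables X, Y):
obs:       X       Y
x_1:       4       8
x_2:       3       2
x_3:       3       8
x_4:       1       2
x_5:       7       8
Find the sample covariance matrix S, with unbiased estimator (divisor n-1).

Step 1 — column means:
  mean(X) = (4 + 3 + 3 + 1 + 7) / 5 = 18/5 = 3.6
  mean(Y) = (8 + 2 + 8 + 2 + 8) / 5 = 28/5 = 5.6

Step 2 — sample covariance S[i,j] = (1/(n-1)) · Σ_k (x_{k,i} - mean_i) · (x_{k,j} - mean_j), with n-1 = 4.
  S[X,X] = ((0.4)·(0.4) + (-0.6)·(-0.6) + (-0.6)·(-0.6) + (-2.6)·(-2.6) + (3.4)·(3.4)) / 4 = 19.2/4 = 4.8
  S[X,Y] = ((0.4)·(2.4) + (-0.6)·(-3.6) + (-0.6)·(2.4) + (-2.6)·(-3.6) + (3.4)·(2.4)) / 4 = 19.2/4 = 4.8
  S[Y,Y] = ((2.4)·(2.4) + (-3.6)·(-3.6) + (2.4)·(2.4) + (-3.6)·(-3.6) + (2.4)·(2.4)) / 4 = 43.2/4 = 10.8

S is symmetric (S[j,i] = S[i,j]). Assembling:

S = [[4.8, 4.8],
 [4.8, 10.8]]


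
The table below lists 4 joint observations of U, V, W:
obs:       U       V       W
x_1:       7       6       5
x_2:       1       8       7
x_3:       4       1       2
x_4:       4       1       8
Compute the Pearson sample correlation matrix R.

Step 1 — column means:
  mean(U) = (7 + 1 + 4 + 4) / 4 = 16/4 = 4
  mean(V) = (6 + 8 + 1 + 1) / 4 = 16/4 = 4
  mean(W) = (5 + 7 + 2 + 8) / 4 = 22/4 = 5.5

Step 2 — sample variances and covariances s[i,j] = (1/(n-1)) · Σ_k (x_{k,i} - mean_i) · (x_{k,j} - mean_j), with n-1 = 3:
  s[U,U] = ((3)·(3) + (-3)·(-3) + (0)·(0) + (0)·(0)) / 3 = 18/3 = 6
  s[U,V] = ((3)·(2) + (-3)·(4) + (0)·(-3) + (0)·(-3)) / 3 = -6/3 = -2
  s[U,W] = ((3)·(-0.5) + (-3)·(1.5) + (0)·(-3.5) + (0)·(2.5)) / 3 = -6/3 = -2
  s[V,V] = ((2)·(2) + (4)·(4) + (-3)·(-3) + (-3)·(-3)) / 3 = 38/3 = 12.6667
  s[V,W] = ((2)·(-0.5) + (4)·(1.5) + (-3)·(-3.5) + (-3)·(2.5)) / 3 = 8/3 = 2.6667
  s[W,W] = ((-0.5)·(-0.5) + (1.5)·(1.5) + (-3.5)·(-3.5) + (2.5)·(2.5)) / 3 = 21/3 = 7
  Sample standard deviations s_i = √(s[i,i]):
  s(U) = √(6) = 2.4495
  s(V) = √(12.6667) = 3.559
  s(W) = √(7) = 2.6458

Step 3 — r_{ij} = s_{ij} / (s_i · s_j):
  r[U,U] = 1 (diagonal).
  r[U,V] = -2 / (2.4495 · 3.559) = -2 / 8.7178 = -0.2294
  r[U,W] = -2 / (2.4495 · 2.6458) = -2 / 6.4807 = -0.3086
  r[V,V] = 1 (diagonal).
  r[V,W] = 2.6667 / (3.559 · 2.6458) = 2.6667 / 9.4163 = 0.2832
  r[W,W] = 1 (diagonal).

R is symmetric with unit diagonal. Assembling:

R = [[1, -0.2294, -0.3086],
 [-0.2294, 1, 0.2832],
 [-0.3086, 0.2832, 1]]


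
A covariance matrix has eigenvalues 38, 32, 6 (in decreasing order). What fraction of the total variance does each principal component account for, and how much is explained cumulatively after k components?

Step 1 — total variance = trace(Sigma) = Σ λ_i = 38 + 32 + 6 = 76.

Step 2 — fraction explained by component i = λ_i / Σ λ:
  PC1: 38/76 = 0.5
  PC2: 32/76 = 0.4211
  PC3: 6/76 = 0.0789

Step 3 — cumulative fraction after k components = (λ_1 + ... + λ_k) / Σ λ:
  k = 1: 38/76 = 0.5
  k = 2: (38 + 32)/76 = 70/76 = 0.9211
  k = 3: (38 + 32 + 6)/76 = 76/76 = 1

Summary (fraction, with percent):

explained: PC1 0.5 (50%), PC2 0.4211 (42.11%), PC3 0.0789 (7.89%);  cumulative: 0.5, 0.9211, 1


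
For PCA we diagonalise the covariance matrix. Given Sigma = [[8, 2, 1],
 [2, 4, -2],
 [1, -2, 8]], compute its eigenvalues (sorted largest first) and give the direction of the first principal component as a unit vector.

Step 1 — characteristic polynomial p(λ) = det(λI - Sigma) = λ³ - tr·λ² + c_1·λ - det, where tr = trace, c_1 = sum of the principal 2×2 minors, det = det(Sigma):
  tr = 8 + 4 + 8 = 20,
  c_1 = (8·4 - (2)²) + (8·8 - (1)²) + (4·8 - (-2)²) = 28 + 63 + 28 = 119,
  det = 8·(4·8 - (-2)²) - (2)·((2)·8 - (-2)·(1)) + (1)·((2)·(-2) - 4·(1)) = 8·(28) - (2)·(18) + (1)·(-8) = 180.
  So p(λ) = λ³ - 20λ² + 119λ - 180.
Step 2 — look for an integer root (rational root theorem: any rational root is an integer divisor of 180). Testing λ = 9:
  p(9) = 729 - 1620 + 1071 - 180 = 0  ✓
  Dividing out (λ - 9): p(λ) = (λ - 9)(λ² - 11λ + 20).
Step 3 — remaining eigenvalues from the quadratic λ² - 11λ + 20 = 0:
  Δ = 11² - 4·20 = 121 - 80 = 41,  λ = (11 ± √41)/2 = (11 ± 6.4031)/2 ≈ 8.7016 or 2.2984.
  Sorted: λ_1 = 9,  λ_2 = 8.7016,  λ_3 = 2.2984  (check: sum = 20 = tr ✓).

Step 4 — unit eigenvector for λ_1 = 9: v spans the null space of (Sigma - λ_1 I), whose rows are
  r_1 = (-1, 2, 1),  r_2 = (2, -5, -2),  r_3 = (1, -2, -1).
  v is orthogonal to every row, so take v ∝ r_1 × r_2 = ((2)·(-2) - (1)·(-5), (1)·(2) - (-1)·(-2), (-1)·(-5) - (2)·(2)) = (1, 0, 1).
  Let u = (1, 0, 1).
  ||u|| = √((1)² + (0)² + (1)²) = √(2) ≈ 1.4142,  v_1 = u/||u|| ≈ (0.7071, 0, 0.7071) (||v_1|| = 1).

λ_1 = 9,  λ_2 = 8.7016,  λ_3 = 2.2984;  v_1 ≈ (0.7071, 0, 0.7071)


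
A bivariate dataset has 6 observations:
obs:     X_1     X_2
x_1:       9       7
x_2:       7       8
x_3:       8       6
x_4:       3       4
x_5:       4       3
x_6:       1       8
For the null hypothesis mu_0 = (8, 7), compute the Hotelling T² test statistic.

Step 1 — sample mean vector:
  mean(X_1) = (9 + 7 + 8 + 3 + 4 + 1) / 6 = 32/6 = 5.3333
  mean(X_2) = (7 + 8 + 6 + 4 + 3 + 8) / 6 = 36/6 = 6
  x̄ = (5.3333, 6),  deviation x̄ - mu_0 = (5.3333, 6) - (8, 7) = (-2.6667, -1).

Step 2 — sample covariance matrix, S[i,j] = (1/(n-1)) · Σ_k (x_{k,i} - mean_i) · (x_{k,j} - mean_j), divisor n-1 = 5:
  S[X_1,X_1] = ((3.6667)·(3.6667) + (1.6667)·(1.6667) + (2.6667)·(2.6667) + (-2.3333)·(-2.3333) + (-1.3333)·(-1.3333) + (-4.3333)·(-4.3333)) / 5 = 49.3333/5 = 9.8667
  S[X_1,X_2] = ((3.6667)·(1) + (1.6667)·(2) + (2.6667)·(0) + (-2.3333)·(-2) + (-1.3333)·(-3) + (-4.3333)·(2)) / 5 = 7/5 = 1.4
  S[X_2,X_2] = ((1)·(1) + (2)·(2) + (0)·(0) + (-2)·(-2) + (-3)·(-3) + (2)·(2)) / 5 = 22/5 = 4.4
  S = [[9.8667, 1.4],
 [1.4, 4.4]].

Step 3 — invert S. det(S) = 9.8667·4.4 - (1.4)² = 41.4533.
  S^{-1} = (1/det) · [[d, -b], [-b, a]] = [[0.1061, -0.0338],
 [-0.0338, 0.238]].

Step 4 — quadratic form (x̄ - mu_0)^T · S^{-1} · (x̄ - mu_0):
  S^{-1} · (x̄ - mu_0) = (-0.2493, -0.148),
  (x̄ - mu_0)^T · [...] = (-2.6667)·(-0.2493) + (-1)·(-0.148) = 0.8127.

Step 5 — scale by n: T² = 6 · 0.8127 = 4.8762.

T² ≈ 4.8762


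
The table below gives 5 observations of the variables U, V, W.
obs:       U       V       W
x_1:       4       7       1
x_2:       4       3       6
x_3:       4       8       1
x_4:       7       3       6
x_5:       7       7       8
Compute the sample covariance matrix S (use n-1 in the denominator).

Step 1 — column means:
  mean(U) = (4 + 4 + 4 + 7 + 7) / 5 = 26/5 = 5.2
  mean(V) = (7 + 3 + 8 + 3 + 7) / 5 = 28/5 = 5.6
  mean(W) = (1 + 6 + 1 + 6 + 8) / 5 = 22/5 = 4.4

Step 2 — sample covariance S[i,j] = (1/(n-1)) · Σ_k (x_{k,i} - mean_i) · (x_{k,j} - mean_j), with n-1 = 4.
  S[U,U] = ((-1.2)·(-1.2) + (-1.2)·(-1.2) + (-1.2)·(-1.2) + (1.8)·(1.8) + (1.8)·(1.8)) / 4 = 10.8/4 = 2.7
  S[U,V] = ((-1.2)·(1.4) + (-1.2)·(-2.6) + (-1.2)·(2.4) + (1.8)·(-2.6) + (1.8)·(1.4)) / 4 = -3.6/4 = -0.9
  S[U,W] = ((-1.2)·(-3.4) + (-1.2)·(1.6) + (-1.2)·(-3.4) + (1.8)·(1.6) + (1.8)·(3.6)) / 4 = 15.6/4 = 3.9
  S[V,V] = ((1.4)·(1.4) + (-2.6)·(-2.6) + (2.4)·(2.4) + (-2.6)·(-2.6) + (1.4)·(1.4)) / 4 = 23.2/4 = 5.8
  S[V,W] = ((1.4)·(-3.4) + (-2.6)·(1.6) + (2.4)·(-3.4) + (-2.6)·(1.6) + (1.4)·(3.6)) / 4 = -16.2/4 = -4.05
  S[W,W] = ((-3.4)·(-3.4) + (1.6)·(1.6) + (-3.4)·(-3.4) + (1.6)·(1.6) + (3.6)·(3.6)) / 4 = 41.2/4 = 10.3

S is symmetric (S[j,i] = S[i,j]). Assembling:

S = [[2.7, -0.9, 3.9],
 [-0.9, 5.8, -4.05],
 [3.9, -4.05, 10.3]]


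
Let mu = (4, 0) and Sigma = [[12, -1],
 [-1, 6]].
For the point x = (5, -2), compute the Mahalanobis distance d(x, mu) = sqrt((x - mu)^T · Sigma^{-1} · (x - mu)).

Step 1 — centre the observation: (x - mu) = (1, -2).

Step 2 — invert Sigma. det(Sigma) = 12·6 - (-1)² = 71.
  Sigma^{-1} = (1/det) · [[d, -b], [-b, a]] = [[0.0845, 0.0141],
 [0.0141, 0.169]].

Step 3 — form the quadratic (x - mu)^T · Sigma^{-1} · (x - mu):
  Sigma^{-1} · (x - mu) = (0.0563, -0.3239).
  (x - mu)^T · [Sigma^{-1} · (x - mu)] = (1)·(0.0563) + (-2)·(-0.3239) = 0.7042.

Step 4 — take square root: d = √(0.7042) ≈ 0.8392.

d(x, mu) = √(0.7042) ≈ 0.8392


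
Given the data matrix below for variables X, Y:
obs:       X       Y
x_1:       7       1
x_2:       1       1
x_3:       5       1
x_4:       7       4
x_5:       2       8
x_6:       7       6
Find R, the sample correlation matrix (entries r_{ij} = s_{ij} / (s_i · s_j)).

Step 1 — column means:
  mean(X) = (7 + 1 + 5 + 7 + 2 + 7) / 6 = 29/6 = 4.8333
  mean(Y) = (1 + 1 + 1 + 4 + 8 + 6) / 6 = 21/6 = 3.5

Step 2 — sample variances and covariances s[i,j] = (1/(n-1)) · Σ_k (x_{k,i} - mean_i) · (x_{k,j} - mean_j), with n-1 = 5:
  s[X,X] = ((2.1667)·(2.1667) + (-3.8333)·(-3.8333) + (0.1667)·(0.1667) + (2.1667)·(2.1667) + (-2.8333)·(-2.8333) + (2.1667)·(2.1667)) / 5 = 36.8333/5 = 7.3667
  s[X,Y] = ((2.1667)·(-2.5) + (-3.8333)·(-2.5) + (0.1667)·(-2.5) + (2.1667)·(0.5) + (-2.8333)·(4.5) + (2.1667)·(2.5)) / 5 = -2.5/5 = -0.5
  s[Y,Y] = ((-2.5)·(-2.5) + (-2.5)·(-2.5) + (-2.5)·(-2.5) + (0.5)·(0.5) + (4.5)·(4.5) + (2.5)·(2.5)) / 5 = 45.5/5 = 9.1
  Sample standard deviations s_i = √(s[i,i]):
  s(X) = √(7.3667) = 2.7142
  s(Y) = √(9.1) = 3.0166

Step 3 — r_{ij} = s_{ij} / (s_i · s_j):
  r[X,X] = 1 (diagonal).
  r[X,Y] = -0.5 / (2.7142 · 3.0166) = -0.5 / 8.1876 = -0.0611
  r[Y,Y] = 1 (diagonal).

R is symmetric with unit diagonal. Assembling:

R = [[1, -0.0611],
 [-0.0611, 1]]


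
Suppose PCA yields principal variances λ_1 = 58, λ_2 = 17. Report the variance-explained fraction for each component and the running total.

Step 1 — total variance = trace(Sigma) = Σ λ_i = 58 + 17 = 75.

Step 2 — fraction explained by component i = λ_i / Σ λ:
  PC1: 58/75 = 0.7733
  PC2: 17/75 = 0.2267

Step 3 — cumulative fraction after k components = (λ_1 + ... + λ_k) / Σ λ:
  k = 1: 58/75 = 0.7733
  k = 2: (58 + 17)/75 = 75/75 = 1

Summary (fraction, with percent):

explained: PC1 0.7733 (77.33%), PC2 0.2267 (22.67%);  cumulative: 0.7733, 1


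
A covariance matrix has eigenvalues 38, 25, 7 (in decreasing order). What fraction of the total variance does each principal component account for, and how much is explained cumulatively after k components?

Step 1 — total variance = trace(Sigma) = Σ λ_i = 38 + 25 + 7 = 70.

Step 2 — fraction explained by component i = λ_i / Σ λ:
  PC1: 38/70 = 0.5429
  PC2: 25/70 = 0.3571
  PC3: 7/70 = 0.1

Step 3 — cumulative fraction after k components = (λ_1 + ... + λ_k) / Σ λ:
  k = 1: 38/70 = 0.5429
  k = 2: (38 + 25)/70 = 63/70 = 0.9
  k = 3: (38 + 25 + 7)/70 = 70/70 = 1

Summary (fraction, with percent):

explained: PC1 0.5429 (54.29%), PC2 0.3571 (35.71%), PC3 0.1 (10%);  cumulative: 0.5429, 0.9, 1


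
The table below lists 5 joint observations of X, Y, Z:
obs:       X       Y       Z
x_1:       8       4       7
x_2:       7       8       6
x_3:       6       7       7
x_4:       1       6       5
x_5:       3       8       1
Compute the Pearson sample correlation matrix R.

Step 1 — column means:
  mean(X) = (8 + 7 + 6 + 1 + 3) / 5 = 25/5 = 5
  mean(Y) = (4 + 8 + 7 + 6 + 8) / 5 = 33/5 = 6.6
  mean(Z) = (7 + 6 + 7 + 5 + 1) / 5 = 26/5 = 5.2

Step 2 — sample variances and covariances s[i,j] = (1/(n-1)) · Σ_k (x_{k,i} - mean_i) · (x_{k,j} - mean_j), with n-1 = 4:
  s[X,X] = ((3)·(3) + (2)·(2) + (1)·(1) + (-4)·(-4) + (-2)·(-2)) / 4 = 34/4 = 8.5
  s[X,Y] = ((3)·(-2.6) + (2)·(1.4) + (1)·(0.4) + (-4)·(-0.6) + (-2)·(1.4)) / 4 = -5/4 = -1.25
  s[X,Z] = ((3)·(1.8) + (2)·(0.8) + (1)·(1.8) + (-4)·(-0.2) + (-2)·(-4.2)) / 4 = 18/4 = 4.5
  s[Y,Y] = ((-2.6)·(-2.6) + (1.4)·(1.4) + (0.4)·(0.4) + (-0.6)·(-0.6) + (1.4)·(1.4)) / 4 = 11.2/4 = 2.8
  s[Y,Z] = ((-2.6)·(1.8) + (1.4)·(0.8) + (0.4)·(1.8) + (-0.6)·(-0.2) + (1.4)·(-4.2)) / 4 = -8.6/4 = -2.15
  s[Z,Z] = ((1.8)·(1.8) + (0.8)·(0.8) + (1.8)·(1.8) + (-0.2)·(-0.2) + (-4.2)·(-4.2)) / 4 = 24.8/4 = 6.2
  Sample standard deviations s_i = √(s[i,i]):
  s(X) = √(8.5) = 2.9155
  s(Y) = √(2.8) = 1.6733
  s(Z) = √(6.2) = 2.49

Step 3 — r_{ij} = s_{ij} / (s_i · s_j):
  r[X,X] = 1 (diagonal).
  r[X,Y] = -1.25 / (2.9155 · 1.6733) = -1.25 / 4.8785 = -0.2562
  r[X,Z] = 4.5 / (2.9155 · 2.49) = 4.5 / 7.2595 = 0.6199
  r[Y,Y] = 1 (diagonal).
  r[Y,Z] = -2.15 / (1.6733 · 2.49) = -2.15 / 4.1665 = -0.516
  r[Z,Z] = 1 (diagonal).

R is symmetric with unit diagonal. Assembling:

R = [[1, -0.2562, 0.6199],
 [-0.2562, 1, -0.516],
 [0.6199, -0.516, 1]]


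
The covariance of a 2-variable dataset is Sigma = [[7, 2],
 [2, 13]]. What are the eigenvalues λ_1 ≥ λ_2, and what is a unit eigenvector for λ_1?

Step 1 — characteristic polynomial of 2×2 Sigma:
  det(Sigma - λI) = λ² - trace · λ + det = 0.
  trace = 7 + 13 = 20, det = 7·13 - (2)² = 87.
Step 2 — discriminant:
  Δ = trace² - 4·det = 400 - 348 = 52.
Step 3 — eigenvalues:
  λ = (trace ± √Δ)/2 = (20 ± 7.2111)/2,
  λ_1 = 13.6056,  λ_2 = 6.3944.

Step 4 — unit eigenvector for λ_1: solve (Sigma - λ_1 I)v = 0. First row:
  (7 - 13.6056)·v_x + (2)·v_y = 0, i.e. (-6.6056)·v_x + (2)·v_y = 0,
  so v ∝ (b, λ_1 - a) = (2, 6.6056) = u.
  ||u|| = √((2)² + (6.6056)²) = √(47.6333) ≈ 6.9017,
  v_1 = u/||u|| ≈ (0.2898, 0.9571) (||v_1|| = 1).

λ_1 = 13.6056,  λ_2 = 6.3944;  v_1 ≈ (0.2898, 0.9571)


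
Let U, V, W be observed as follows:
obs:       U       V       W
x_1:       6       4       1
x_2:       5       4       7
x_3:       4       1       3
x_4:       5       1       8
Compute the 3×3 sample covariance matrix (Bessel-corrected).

Step 1 — column means:
  mean(U) = (6 + 5 + 4 + 5) / 4 = 20/4 = 5
  mean(V) = (4 + 4 + 1 + 1) / 4 = 10/4 = 2.5
  mean(W) = (1 + 7 + 3 + 8) / 4 = 19/4 = 4.75

Step 2 — sample covariance S[i,j] = (1/(n-1)) · Σ_k (x_{k,i} - mean_i) · (x_{k,j} - mean_j), with n-1 = 3.
  S[U,U] = ((1)·(1) + (0)·(0) + (-1)·(-1) + (0)·(0)) / 3 = 2/3 = 0.6667
  S[U,V] = ((1)·(1.5) + (0)·(1.5) + (-1)·(-1.5) + (0)·(-1.5)) / 3 = 3/3 = 1
  S[U,W] = ((1)·(-3.75) + (0)·(2.25) + (-1)·(-1.75) + (0)·(3.25)) / 3 = -2/3 = -0.6667
  S[V,V] = ((1.5)·(1.5) + (1.5)·(1.5) + (-1.5)·(-1.5) + (-1.5)·(-1.5)) / 3 = 9/3 = 3
  S[V,W] = ((1.5)·(-3.75) + (1.5)·(2.25) + (-1.5)·(-1.75) + (-1.5)·(3.25)) / 3 = -4.5/3 = -1.5
  S[W,W] = ((-3.75)·(-3.75) + (2.25)·(2.25) + (-1.75)·(-1.75) + (3.25)·(3.25)) / 3 = 32.75/3 = 10.9167

S is symmetric (S[j,i] = S[i,j]). Assembling:

S = [[0.6667, 1, -0.6667],
 [1, 3, -1.5],
 [-0.6667, -1.5, 10.9167]]


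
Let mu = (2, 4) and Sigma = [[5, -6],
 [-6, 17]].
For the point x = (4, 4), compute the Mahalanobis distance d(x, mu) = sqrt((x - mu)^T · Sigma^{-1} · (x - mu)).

Step 1 — centre the observation: (x - mu) = (2, 0).

Step 2 — invert Sigma. det(Sigma) = 5·17 - (-6)² = 49.
  Sigma^{-1} = (1/det) · [[d, -b], [-b, a]] = [[0.3469, 0.1224],
 [0.1224, 0.102]].

Step 3 — form the quadratic (x - mu)^T · Sigma^{-1} · (x - mu):
  Sigma^{-1} · (x - mu) = (0.6939, 0.2449).
  (x - mu)^T · [Sigma^{-1} · (x - mu)] = (2)·(0.6939) + (0)·(0.2449) = 1.3878.

Step 4 — take square root: d = √(1.3878) ≈ 1.178.

d(x, mu) = √(1.3878) ≈ 1.178


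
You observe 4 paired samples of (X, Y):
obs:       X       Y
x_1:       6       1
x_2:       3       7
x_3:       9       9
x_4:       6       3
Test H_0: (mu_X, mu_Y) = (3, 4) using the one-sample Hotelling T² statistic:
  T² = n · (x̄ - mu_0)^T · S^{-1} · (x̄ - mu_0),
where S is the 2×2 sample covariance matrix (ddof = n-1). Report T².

Step 1 — sample mean vector:
  mean(X) = (6 + 3 + 9 + 6) / 4 = 24/4 = 6
  mean(Y) = (1 + 7 + 9 + 3) / 4 = 20/4 = 5
  x̄ = (6, 5),  deviation x̄ - mu_0 = (6, 5) - (3, 4) = (3, 1).

Step 2 — sample covariance matrix, S[i,j] = (1/(n-1)) · Σ_k (x_{k,i} - mean_i) · (x_{k,j} - mean_j), divisor n-1 = 3:
  S[X,X] = ((0)·(0) + (-3)·(-3) + (3)·(3) + (0)·(0)) / 3 = 18/3 = 6
  S[X,Y] = ((0)·(-4) + (-3)·(2) + (3)·(4) + (0)·(-2)) / 3 = 6/3 = 2
  S[Y,Y] = ((-4)·(-4) + (2)·(2) + (4)·(4) + (-2)·(-2)) / 3 = 40/3 = 13.3333
  S = [[6, 2],
 [2, 13.3333]].

Step 3 — invert S. det(S) = 6·13.3333 - (2)² = 76.
  S^{-1} = (1/det) · [[d, -b], [-b, a]] = [[0.1754, -0.0263],
 [-0.0263, 0.0789]].

Step 4 — quadratic form (x̄ - mu_0)^T · S^{-1} · (x̄ - mu_0):
  S^{-1} · (x̄ - mu_0) = (0.5, 0),
  (x̄ - mu_0)^T · [...] = (3)·(0.5) + (1)·(0) = 1.5.

Step 5 — scale by n: T² = 4 · 1.5 = 6.

T² ≈ 6


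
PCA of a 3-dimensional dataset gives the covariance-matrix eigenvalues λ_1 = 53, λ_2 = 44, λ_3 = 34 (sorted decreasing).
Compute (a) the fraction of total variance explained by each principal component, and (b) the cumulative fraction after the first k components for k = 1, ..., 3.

Step 1 — total variance = trace(Sigma) = Σ λ_i = 53 + 44 + 34 = 131.

Step 2 — fraction explained by component i = λ_i / Σ λ:
  PC1: 53/131 = 0.4046
  PC2: 44/131 = 0.3359
  PC3: 34/131 = 0.2595

Step 3 — cumulative fraction after k components = (λ_1 + ... + λ_k) / Σ λ:
  k = 1: 53/131 = 0.4046
  k = 2: (53 + 44)/131 = 97/131 = 0.7405
  k = 3: (53 + 44 + 34)/131 = 131/131 = 1

Summary (fraction, with percent):

explained: PC1 0.4046 (40.46%), PC2 0.3359 (33.59%), PC3 0.2595 (25.95%);  cumulative: 0.4046, 0.7405, 1


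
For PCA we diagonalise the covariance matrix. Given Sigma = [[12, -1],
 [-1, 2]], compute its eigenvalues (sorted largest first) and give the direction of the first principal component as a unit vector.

Step 1 — characteristic polynomial of 2×2 Sigma:
  det(Sigma - λI) = λ² - trace · λ + det = 0.
  trace = 12 + 2 = 14, det = 12·2 - (-1)² = 23.
Step 2 — discriminant:
  Δ = trace² - 4·det = 196 - 92 = 104.
Step 3 — eigenvalues:
  λ = (trace ± √Δ)/2 = (14 ± 10.198)/2,
  λ_1 = 12.099,  λ_2 = 1.901.

Step 4 — unit eigenvector for λ_1: solve (Sigma - λ_1 I)v = 0. First row:
  (12 - 12.099)·v_x + (-1)·v_y = 0, i.e. (-0.099)·v_x + (-1)·v_y = 0,
  so v ∝ (b, λ_1 - a) = (-1, 0.099); multiply by -1 so the first entry is positive: u = (1, -0.099).
  ||u|| = √((1)² + (-0.099)²) = √(1.0098) ≈ 1.0049,
  v_1 = u/||u|| ≈ (0.9951, -0.0985) (||v_1|| = 1).

λ_1 = 12.099,  λ_2 = 1.901;  v_1 ≈ (0.9951, -0.0985)


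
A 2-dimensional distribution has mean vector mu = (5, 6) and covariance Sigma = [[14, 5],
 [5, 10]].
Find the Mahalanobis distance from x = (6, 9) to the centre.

Step 1 — centre the observation: (x - mu) = (1, 3).

Step 2 — invert Sigma. det(Sigma) = 14·10 - (5)² = 115.
  Sigma^{-1} = (1/det) · [[d, -b], [-b, a]] = [[0.087, -0.0435],
 [-0.0435, 0.1217]].

Step 3 — form the quadratic (x - mu)^T · Sigma^{-1} · (x - mu):
  Sigma^{-1} · (x - mu) = (-0.0435, 0.3217).
  (x - mu)^T · [Sigma^{-1} · (x - mu)] = (1)·(-0.0435) + (3)·(0.3217) = 0.9217.

Step 4 — take square root: d = √(0.9217) ≈ 0.9601.

d(x, mu) = √(0.9217) ≈ 0.9601


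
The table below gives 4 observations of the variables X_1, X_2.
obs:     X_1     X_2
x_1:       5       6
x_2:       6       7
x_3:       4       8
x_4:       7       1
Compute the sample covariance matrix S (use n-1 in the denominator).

Step 1 — column means:
  mean(X_1) = (5 + 6 + 4 + 7) / 4 = 22/4 = 5.5
  mean(X_2) = (6 + 7 + 8 + 1) / 4 = 22/4 = 5.5

Step 2 — sample covariance S[i,j] = (1/(n-1)) · Σ_k (x_{k,i} - mean_i) · (x_{k,j} - mean_j), with n-1 = 3.
  S[X_1,X_1] = ((-0.5)·(-0.5) + (0.5)·(0.5) + (-1.5)·(-1.5) + (1.5)·(1.5)) / 3 = 5/3 = 1.6667
  S[X_1,X_2] = ((-0.5)·(0.5) + (0.5)·(1.5) + (-1.5)·(2.5) + (1.5)·(-4.5)) / 3 = -10/3 = -3.3333
  S[X_2,X_2] = ((0.5)·(0.5) + (1.5)·(1.5) + (2.5)·(2.5) + (-4.5)·(-4.5)) / 3 = 29/3 = 9.6667

S is symmetric (S[j,i] = S[i,j]). Assembling:

S = [[1.6667, -3.3333],
 [-3.3333, 9.6667]]


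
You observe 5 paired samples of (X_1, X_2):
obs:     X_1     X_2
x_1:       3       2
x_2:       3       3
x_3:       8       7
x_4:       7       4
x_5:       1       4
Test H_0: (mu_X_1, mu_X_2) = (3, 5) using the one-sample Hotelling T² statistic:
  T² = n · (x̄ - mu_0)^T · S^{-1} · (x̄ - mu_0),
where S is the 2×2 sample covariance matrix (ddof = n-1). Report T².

Step 1 — sample mean vector:
  mean(X_1) = (3 + 3 + 8 + 7 + 1) / 5 = 22/5 = 4.4
  mean(X_2) = (2 + 3 + 7 + 4 + 4) / 5 = 20/5 = 4
  x̄ = (4.4, 4),  deviation x̄ - mu_0 = (4.4, 4) - (3, 5) = (1.4, -1).

Step 2 — sample covariance matrix, S[i,j] = (1/(n-1)) · Σ_k (x_{k,i} - mean_i) · (x_{k,j} - mean_j), divisor n-1 = 4:
  S[X_1,X_1] = ((-1.4)·(-1.4) + (-1.4)·(-1.4) + (3.6)·(3.6) + (2.6)·(2.6) + (-3.4)·(-3.4)) / 4 = 35.2/4 = 8.8
  S[X_1,X_2] = ((-1.4)·(-2) + (-1.4)·(-1) + (3.6)·(3) + (2.6)·(0) + (-3.4)·(0)) / 4 = 15/4 = 3.75
  S[X_2,X_2] = ((-2)·(-2) + (-1)·(-1) + (3)·(3) + (0)·(0) + (0)·(0)) / 4 = 14/4 = 3.5
  S = [[8.8, 3.75],
 [3.75, 3.5]].

Step 3 — invert S. det(S) = 8.8·3.5 - (3.75)² = 16.7375.
  S^{-1} = (1/det) · [[d, -b], [-b, a]] = [[0.2091, -0.224],
 [-0.224, 0.5258]].

Step 4 — quadratic form (x̄ - mu_0)^T · S^{-1} · (x̄ - mu_0):
  S^{-1} · (x̄ - mu_0) = (0.5168, -0.8394),
  (x̄ - mu_0)^T · [...] = (1.4)·(0.5168) + (-1)·(-0.8394) = 1.563.

Step 5 — scale by n: T² = 5 · 1.563 = 7.8148.

T² ≈ 7.8148


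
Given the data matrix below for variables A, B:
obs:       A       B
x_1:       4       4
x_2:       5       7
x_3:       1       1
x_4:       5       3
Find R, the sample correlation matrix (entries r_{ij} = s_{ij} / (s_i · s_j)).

Step 1 — column means:
  mean(A) = (4 + 5 + 1 + 5) / 4 = 15/4 = 3.75
  mean(B) = (4 + 7 + 1 + 3) / 4 = 15/4 = 3.75

Step 2 — sample variances and covariances s[i,j] = (1/(n-1)) · Σ_k (x_{k,i} - mean_i) · (x_{k,j} - mean_j), with n-1 = 3:
  s[A,A] = ((0.25)·(0.25) + (1.25)·(1.25) + (-2.75)·(-2.75) + (1.25)·(1.25)) / 3 = 10.75/3 = 3.5833
  s[A,B] = ((0.25)·(0.25) + (1.25)·(3.25) + (-2.75)·(-2.75) + (1.25)·(-0.75)) / 3 = 10.75/3 = 3.5833
  s[B,B] = ((0.25)·(0.25) + (3.25)·(3.25) + (-2.75)·(-2.75) + (-0.75)·(-0.75)) / 3 = 18.75/3 = 6.25
  Sample standard deviations s_i = √(s[i,i]):
  s(A) = √(3.5833) = 1.893
  s(B) = √(6.25) = 2.5

Step 3 — r_{ij} = s_{ij} / (s_i · s_j):
  r[A,A] = 1 (diagonal).
  r[A,B] = 3.5833 / (1.893 · 2.5) = 3.5833 / 4.7324 = 0.7572
  r[B,B] = 1 (diagonal).

R is symmetric with unit diagonal. Assembling:

R = [[1, 0.7572],
 [0.7572, 1]]
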